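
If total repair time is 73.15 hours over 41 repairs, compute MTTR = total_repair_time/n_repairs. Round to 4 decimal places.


total_repair_time = 73.15
n_repairs = 41
MTTR = 73.15 / 41
MTTR = 1.7841

1.7841


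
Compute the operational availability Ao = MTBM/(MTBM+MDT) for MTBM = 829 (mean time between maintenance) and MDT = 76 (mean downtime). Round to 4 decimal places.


MTBM = 829
MDT = 76
MTBM + MDT = 905
Ao = 829 / 905
Ao = 0.916

0.916


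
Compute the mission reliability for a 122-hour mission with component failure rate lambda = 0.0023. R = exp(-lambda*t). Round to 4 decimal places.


lambda = 0.0023
mission_time = 122
lambda * t = 0.0023 * 122 = 0.2806
R = exp(-0.2806)
R = 0.7553

0.7553


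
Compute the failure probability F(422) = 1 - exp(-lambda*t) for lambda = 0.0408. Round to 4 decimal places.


lambda = 0.0408, t = 422
lambda * t = 17.2176
exp(-17.2176) = 0.0
F(t) = 1 - 0.0
F(t) = 1.0

1.0


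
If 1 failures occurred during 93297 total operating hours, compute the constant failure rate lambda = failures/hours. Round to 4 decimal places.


failures = 1
total_hours = 93297
lambda = 1 / 93297
lambda = 0.0

0.0


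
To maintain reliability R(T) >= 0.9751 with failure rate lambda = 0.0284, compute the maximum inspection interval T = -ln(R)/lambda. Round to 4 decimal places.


R_target = 0.9751
lambda = 0.0284
-ln(0.9751) = 0.0252
T = 0.0252 / 0.0284
T = 0.8879

0.8879


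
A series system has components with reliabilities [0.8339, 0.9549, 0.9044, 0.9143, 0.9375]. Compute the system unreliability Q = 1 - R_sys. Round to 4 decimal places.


Components: [0.8339, 0.9549, 0.9044, 0.9143, 0.9375]
After component 1: product = 0.8339
After component 2: product = 0.7963
After component 3: product = 0.7202
After component 4: product = 0.6584
After component 5: product = 0.6173
R_sys = 0.6173
Q = 1 - 0.6173 = 0.3827

0.3827


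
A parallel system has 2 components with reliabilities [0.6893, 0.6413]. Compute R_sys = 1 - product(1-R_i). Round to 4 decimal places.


Components: [0.6893, 0.6413]
(1 - 0.6893) = 0.3107, running product = 0.3107
(1 - 0.6413) = 0.3587, running product = 0.1114
Product of (1-R_i) = 0.1114
R_sys = 1 - 0.1114 = 0.8886

0.8886


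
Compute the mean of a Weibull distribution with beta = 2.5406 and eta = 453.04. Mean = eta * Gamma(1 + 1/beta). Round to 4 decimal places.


beta = 2.5406, eta = 453.04
1/beta = 0.3936
1 + 1/beta = 1.3936
Gamma(1.3936) = 0.8876
Mean = 453.04 * 0.8876
Mean = 402.1322

402.1322


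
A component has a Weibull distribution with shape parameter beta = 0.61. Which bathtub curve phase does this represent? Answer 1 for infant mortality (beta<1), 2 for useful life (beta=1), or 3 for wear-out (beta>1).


beta = 0.61
Compare beta to 1:
beta < 1 => infant mortality (phase 1)
beta = 1 => useful life (phase 2)
beta > 1 => wear-out (phase 3)
Since beta = 0.61, this is infant mortality (decreasing failure rate)
Phase = 1

1


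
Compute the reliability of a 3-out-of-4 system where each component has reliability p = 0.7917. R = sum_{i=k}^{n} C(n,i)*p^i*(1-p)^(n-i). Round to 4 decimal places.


k = 3, n = 4, p = 0.7917
i=3: C(4,3)=4 * 0.7917^3 * 0.2083^1 = 0.4135
i=4: C(4,4)=1 * 0.7917^4 * 0.2083^0 = 0.3929
R = sum of terms = 0.8063

0.8063


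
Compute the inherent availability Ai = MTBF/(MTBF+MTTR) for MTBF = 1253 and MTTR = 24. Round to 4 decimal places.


MTBF = 1253
MTTR = 24
MTBF + MTTR = 1277
Ai = 1253 / 1277
Ai = 0.9812

0.9812


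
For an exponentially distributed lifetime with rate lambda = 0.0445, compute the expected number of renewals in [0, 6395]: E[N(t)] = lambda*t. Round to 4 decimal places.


lambda = 0.0445
t = 6395
E[N(t)] = lambda * t
E[N(t)] = 0.0445 * 6395
E[N(t)] = 284.5775

284.5775


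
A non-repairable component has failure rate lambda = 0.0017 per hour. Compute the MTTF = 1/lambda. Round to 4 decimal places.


lambda = 0.0017
MTTF = 1 / 0.0017
MTTF = 588.2353

588.2353


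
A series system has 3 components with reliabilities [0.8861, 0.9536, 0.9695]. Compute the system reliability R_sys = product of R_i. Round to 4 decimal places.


Components: [0.8861, 0.9536, 0.9695]
After component 1 (R=0.8861): product = 0.8861
After component 2 (R=0.9536): product = 0.845
After component 3 (R=0.9695): product = 0.8192
R_sys = 0.8192

0.8192


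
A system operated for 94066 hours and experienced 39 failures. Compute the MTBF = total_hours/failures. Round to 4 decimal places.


total_hours = 94066
failures = 39
MTBF = 94066 / 39
MTBF = 2411.9487

2411.9487


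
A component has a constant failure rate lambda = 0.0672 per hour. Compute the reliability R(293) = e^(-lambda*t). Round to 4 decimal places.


lambda = 0.0672
t = 293
lambda * t = 19.6896
R(t) = e^(-19.6896)
R(t) = 0.0

0.0


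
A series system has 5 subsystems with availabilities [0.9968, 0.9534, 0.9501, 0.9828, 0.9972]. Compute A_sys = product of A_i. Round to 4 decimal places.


Subsystems: [0.9968, 0.9534, 0.9501, 0.9828, 0.9972]
After subsystem 1 (A=0.9968): product = 0.9968
After subsystem 2 (A=0.9534): product = 0.9503
After subsystem 3 (A=0.9501): product = 0.9029
After subsystem 4 (A=0.9828): product = 0.8874
After subsystem 5 (A=0.9972): product = 0.8849
A_sys = 0.8849

0.8849


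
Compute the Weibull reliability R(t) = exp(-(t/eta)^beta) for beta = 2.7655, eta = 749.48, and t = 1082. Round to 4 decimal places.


beta = 2.7655, eta = 749.48, t = 1082
t/eta = 1082 / 749.48 = 1.4437
(t/eta)^beta = 1.4437^2.7655 = 2.7606
R(t) = exp(-2.7606)
R(t) = 0.0633

0.0633


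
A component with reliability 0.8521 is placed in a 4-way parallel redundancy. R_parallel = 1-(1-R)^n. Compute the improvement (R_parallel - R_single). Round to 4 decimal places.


R_single = 0.8521, n = 4
1 - R_single = 0.1479
(1 - R_single)^n = 0.1479^4 = 0.0005
R_parallel = 1 - 0.0005 = 0.9995
Improvement = 0.9995 - 0.8521
Improvement = 0.1474

0.1474


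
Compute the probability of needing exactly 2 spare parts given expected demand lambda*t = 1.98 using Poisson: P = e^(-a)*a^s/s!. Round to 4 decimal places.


a = 1.98, s = 2
e^(-a) = e^(-1.98) = 0.1381
a^s = 1.98^2 = 3.9204
s! = 2
P = 0.1381 * 3.9204 / 2
P = 0.2706

0.2706


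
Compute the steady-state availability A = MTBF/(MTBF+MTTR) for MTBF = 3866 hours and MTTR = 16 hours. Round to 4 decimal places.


MTBF = 3866
MTTR = 16
MTBF + MTTR = 3882
A = 3866 / 3882
A = 0.9959

0.9959


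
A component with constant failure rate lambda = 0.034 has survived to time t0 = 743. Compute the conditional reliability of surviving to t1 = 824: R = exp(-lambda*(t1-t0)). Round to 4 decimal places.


lambda = 0.034
t0 = 743, t1 = 824
t1 - t0 = 81
lambda * (t1-t0) = 0.034 * 81 = 2.754
R = exp(-2.754)
R = 0.0637

0.0637


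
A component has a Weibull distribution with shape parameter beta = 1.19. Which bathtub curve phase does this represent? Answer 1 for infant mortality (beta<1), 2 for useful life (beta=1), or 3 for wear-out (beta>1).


beta = 1.19
Compare beta to 1:
beta < 1 => infant mortality (phase 1)
beta = 1 => useful life (phase 2)
beta > 1 => wear-out (phase 3)
Since beta = 1.19, this is wear-out (increasing failure rate)
Phase = 3

3


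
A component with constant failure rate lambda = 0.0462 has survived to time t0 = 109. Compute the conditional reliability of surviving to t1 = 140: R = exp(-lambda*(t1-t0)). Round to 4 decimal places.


lambda = 0.0462
t0 = 109, t1 = 140
t1 - t0 = 31
lambda * (t1-t0) = 0.0462 * 31 = 1.4322
R = exp(-1.4322)
R = 0.2388

0.2388


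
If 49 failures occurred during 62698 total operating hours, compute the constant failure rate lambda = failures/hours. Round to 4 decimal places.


failures = 49
total_hours = 62698
lambda = 49 / 62698
lambda = 0.0008

0.0008


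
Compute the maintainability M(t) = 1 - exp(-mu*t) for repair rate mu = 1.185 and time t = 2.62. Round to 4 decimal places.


mu = 1.185, t = 2.62
mu * t = 1.185 * 2.62 = 3.1047
exp(-3.1047) = 0.0448
M(t) = 1 - 0.0448
M(t) = 0.9552

0.9552


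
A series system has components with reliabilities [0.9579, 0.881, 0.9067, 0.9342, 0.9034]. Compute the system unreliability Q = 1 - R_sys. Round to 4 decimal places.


Components: [0.9579, 0.881, 0.9067, 0.9342, 0.9034]
After component 1: product = 0.9579
After component 2: product = 0.8439
After component 3: product = 0.7652
After component 4: product = 0.7148
After component 5: product = 0.6458
R_sys = 0.6458
Q = 1 - 0.6458 = 0.3542

0.3542


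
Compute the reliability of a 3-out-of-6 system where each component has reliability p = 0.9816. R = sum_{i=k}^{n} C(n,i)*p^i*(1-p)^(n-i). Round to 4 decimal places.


k = 3, n = 6, p = 0.9816
i=3: C(6,3)=20 * 0.9816^3 * 0.0184^3 = 0.0001
i=4: C(6,4)=15 * 0.9816^4 * 0.0184^2 = 0.0047
i=5: C(6,5)=6 * 0.9816^5 * 0.0184^1 = 0.1006
i=6: C(6,6)=1 * 0.9816^6 * 0.0184^0 = 0.8946
R = sum of terms = 1.0

1.0


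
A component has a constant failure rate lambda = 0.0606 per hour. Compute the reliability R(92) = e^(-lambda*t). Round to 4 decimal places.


lambda = 0.0606
t = 92
lambda * t = 5.5752
R(t) = e^(-5.5752)
R(t) = 0.0038

0.0038


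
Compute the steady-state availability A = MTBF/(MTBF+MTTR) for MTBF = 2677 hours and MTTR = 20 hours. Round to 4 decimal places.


MTBF = 2677
MTTR = 20
MTBF + MTTR = 2697
A = 2677 / 2697
A = 0.9926

0.9926


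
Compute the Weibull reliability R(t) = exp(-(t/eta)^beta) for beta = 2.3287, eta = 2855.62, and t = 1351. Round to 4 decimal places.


beta = 2.3287, eta = 2855.62, t = 1351
t/eta = 1351 / 2855.62 = 0.4731
(t/eta)^beta = 0.4731^2.3287 = 0.175
R(t) = exp(-0.175)
R(t) = 0.8394

0.8394


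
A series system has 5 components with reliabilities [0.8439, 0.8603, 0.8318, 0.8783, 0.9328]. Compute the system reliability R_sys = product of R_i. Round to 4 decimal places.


Components: [0.8439, 0.8603, 0.8318, 0.8783, 0.9328]
After component 1 (R=0.8439): product = 0.8439
After component 2 (R=0.8603): product = 0.726
After component 3 (R=0.8318): product = 0.6039
After component 4 (R=0.8783): product = 0.5304
After component 5 (R=0.9328): product = 0.4948
R_sys = 0.4948

0.4948


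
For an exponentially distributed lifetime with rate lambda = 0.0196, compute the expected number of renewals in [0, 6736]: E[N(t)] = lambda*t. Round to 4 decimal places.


lambda = 0.0196
t = 6736
E[N(t)] = lambda * t
E[N(t)] = 0.0196 * 6736
E[N(t)] = 132.0256

132.0256


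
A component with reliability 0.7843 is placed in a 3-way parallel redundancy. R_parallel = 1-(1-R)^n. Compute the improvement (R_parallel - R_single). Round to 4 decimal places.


R_single = 0.7843, n = 3
1 - R_single = 0.2157
(1 - R_single)^n = 0.2157^3 = 0.01
R_parallel = 1 - 0.01 = 0.99
Improvement = 0.99 - 0.7843
Improvement = 0.2057

0.2057


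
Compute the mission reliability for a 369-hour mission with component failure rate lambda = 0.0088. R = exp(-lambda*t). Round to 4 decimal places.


lambda = 0.0088
mission_time = 369
lambda * t = 0.0088 * 369 = 3.2472
R = exp(-3.2472)
R = 0.0389

0.0389


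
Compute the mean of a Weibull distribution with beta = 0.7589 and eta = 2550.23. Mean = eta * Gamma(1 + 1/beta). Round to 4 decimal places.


beta = 0.7589, eta = 2550.23
1/beta = 1.3177
1 + 1/beta = 2.3177
Gamma(2.3177) = 1.1793
Mean = 2550.23 * 1.1793
Mean = 3007.4015

3007.4015


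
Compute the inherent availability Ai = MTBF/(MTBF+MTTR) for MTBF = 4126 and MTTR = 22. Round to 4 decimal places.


MTBF = 4126
MTTR = 22
MTBF + MTTR = 4148
Ai = 4126 / 4148
Ai = 0.9947

0.9947


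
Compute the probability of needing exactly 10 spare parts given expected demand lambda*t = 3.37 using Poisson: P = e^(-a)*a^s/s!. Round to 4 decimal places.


a = 3.37, s = 10
e^(-a) = e^(-3.37) = 0.0344
a^s = 3.37^10 = 188929.1666
s! = 3628800
P = 0.0344 * 188929.1666 / 3628800
P = 0.0018

0.0018


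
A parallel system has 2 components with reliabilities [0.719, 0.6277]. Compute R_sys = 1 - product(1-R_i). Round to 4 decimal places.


Components: [0.719, 0.6277]
(1 - 0.719) = 0.281, running product = 0.281
(1 - 0.6277) = 0.3723, running product = 0.1046
Product of (1-R_i) = 0.1046
R_sys = 1 - 0.1046 = 0.8954

0.8954


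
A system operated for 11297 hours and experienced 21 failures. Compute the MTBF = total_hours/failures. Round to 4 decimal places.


total_hours = 11297
failures = 21
MTBF = 11297 / 21
MTBF = 537.9524

537.9524


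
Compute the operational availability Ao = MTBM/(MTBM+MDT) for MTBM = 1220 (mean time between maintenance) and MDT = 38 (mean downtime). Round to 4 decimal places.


MTBM = 1220
MDT = 38
MTBM + MDT = 1258
Ao = 1220 / 1258
Ao = 0.9698

0.9698


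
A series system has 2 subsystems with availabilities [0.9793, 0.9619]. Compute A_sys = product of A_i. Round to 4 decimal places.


Subsystems: [0.9793, 0.9619]
After subsystem 1 (A=0.9793): product = 0.9793
After subsystem 2 (A=0.9619): product = 0.942
A_sys = 0.942

0.942


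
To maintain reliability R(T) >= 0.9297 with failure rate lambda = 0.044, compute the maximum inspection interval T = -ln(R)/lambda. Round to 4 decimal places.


R_target = 0.9297
lambda = 0.044
-ln(0.9297) = 0.0729
T = 0.0729 / 0.044
T = 1.6567

1.6567


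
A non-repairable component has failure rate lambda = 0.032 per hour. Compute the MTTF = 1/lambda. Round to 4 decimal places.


lambda = 0.032
MTTF = 1 / 0.032
MTTF = 31.25

31.25


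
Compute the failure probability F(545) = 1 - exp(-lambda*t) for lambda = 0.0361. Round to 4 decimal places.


lambda = 0.0361, t = 545
lambda * t = 19.6745
exp(-19.6745) = 0.0
F(t) = 1 - 0.0
F(t) = 1.0

1.0


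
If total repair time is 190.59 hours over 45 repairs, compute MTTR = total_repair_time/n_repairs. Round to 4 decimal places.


total_repair_time = 190.59
n_repairs = 45
MTTR = 190.59 / 45
MTTR = 4.2353

4.2353


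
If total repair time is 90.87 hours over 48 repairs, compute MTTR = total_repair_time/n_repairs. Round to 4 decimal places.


total_repair_time = 90.87
n_repairs = 48
MTTR = 90.87 / 48
MTTR = 1.8931

1.8931


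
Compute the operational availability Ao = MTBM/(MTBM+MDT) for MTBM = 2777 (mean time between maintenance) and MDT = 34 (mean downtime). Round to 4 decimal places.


MTBM = 2777
MDT = 34
MTBM + MDT = 2811
Ao = 2777 / 2811
Ao = 0.9879

0.9879


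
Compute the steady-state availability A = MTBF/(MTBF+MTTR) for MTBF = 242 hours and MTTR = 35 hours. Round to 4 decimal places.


MTBF = 242
MTTR = 35
MTBF + MTTR = 277
A = 242 / 277
A = 0.8736

0.8736


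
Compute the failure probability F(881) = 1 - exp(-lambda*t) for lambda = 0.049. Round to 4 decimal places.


lambda = 0.049, t = 881
lambda * t = 43.169
exp(-43.169) = 0.0
F(t) = 1 - 0.0
F(t) = 1.0

1.0


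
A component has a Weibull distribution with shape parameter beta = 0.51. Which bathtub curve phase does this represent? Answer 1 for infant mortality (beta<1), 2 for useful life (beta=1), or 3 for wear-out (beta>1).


beta = 0.51
Compare beta to 1:
beta < 1 => infant mortality (phase 1)
beta = 1 => useful life (phase 2)
beta > 1 => wear-out (phase 3)
Since beta = 0.51, this is infant mortality (decreasing failure rate)
Phase = 1

1


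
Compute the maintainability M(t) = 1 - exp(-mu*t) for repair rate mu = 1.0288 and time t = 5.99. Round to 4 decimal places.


mu = 1.0288, t = 5.99
mu * t = 1.0288 * 5.99 = 6.1625
exp(-6.1625) = 0.0021
M(t) = 1 - 0.0021
M(t) = 0.9979

0.9979


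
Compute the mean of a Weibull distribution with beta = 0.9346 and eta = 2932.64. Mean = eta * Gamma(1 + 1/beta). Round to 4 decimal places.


beta = 0.9346, eta = 2932.64
1/beta = 1.07
1 + 1/beta = 2.07
Gamma(2.07) = 1.0316
Mean = 2932.64 * 1.0316
Mean = 3025.4033

3025.4033


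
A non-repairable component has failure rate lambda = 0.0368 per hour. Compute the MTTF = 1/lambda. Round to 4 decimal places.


lambda = 0.0368
MTTF = 1 / 0.0368
MTTF = 27.1739

27.1739


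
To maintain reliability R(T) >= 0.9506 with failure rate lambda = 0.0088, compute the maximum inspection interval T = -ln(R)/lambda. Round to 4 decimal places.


R_target = 0.9506
lambda = 0.0088
-ln(0.9506) = 0.0507
T = 0.0507 / 0.0088
T = 5.757

5.757


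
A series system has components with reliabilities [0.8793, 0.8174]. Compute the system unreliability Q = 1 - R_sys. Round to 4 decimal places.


Components: [0.8793, 0.8174]
After component 1: product = 0.8793
After component 2: product = 0.7187
R_sys = 0.7187
Q = 1 - 0.7187 = 0.2813

0.2813


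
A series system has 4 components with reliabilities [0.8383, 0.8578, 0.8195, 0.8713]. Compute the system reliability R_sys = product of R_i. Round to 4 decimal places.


Components: [0.8383, 0.8578, 0.8195, 0.8713]
After component 1 (R=0.8383): product = 0.8383
After component 2 (R=0.8578): product = 0.7191
After component 3 (R=0.8195): product = 0.5893
After component 4 (R=0.8713): product = 0.5135
R_sys = 0.5135

0.5135


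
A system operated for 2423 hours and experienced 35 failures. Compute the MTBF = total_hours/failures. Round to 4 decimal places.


total_hours = 2423
failures = 35
MTBF = 2423 / 35
MTBF = 69.2286

69.2286


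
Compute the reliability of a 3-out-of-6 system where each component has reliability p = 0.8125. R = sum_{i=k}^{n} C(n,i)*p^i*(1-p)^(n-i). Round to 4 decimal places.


k = 3, n = 6, p = 0.8125
i=3: C(6,3)=20 * 0.8125^3 * 0.1875^3 = 0.0707
i=4: C(6,4)=15 * 0.8125^4 * 0.1875^2 = 0.2298
i=5: C(6,5)=6 * 0.8125^5 * 0.1875^1 = 0.3984
i=6: C(6,6)=1 * 0.8125^6 * 0.1875^0 = 0.2877
R = sum of terms = 0.9866

0.9866


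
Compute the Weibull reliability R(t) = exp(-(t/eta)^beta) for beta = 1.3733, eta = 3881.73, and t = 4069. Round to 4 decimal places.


beta = 1.3733, eta = 3881.73, t = 4069
t/eta = 4069 / 3881.73 = 1.0482
(t/eta)^beta = 1.0482^1.3733 = 1.0668
R(t) = exp(-1.0668)
R(t) = 0.3441

0.3441


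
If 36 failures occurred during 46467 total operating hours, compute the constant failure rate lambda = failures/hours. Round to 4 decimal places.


failures = 36
total_hours = 46467
lambda = 36 / 46467
lambda = 0.0008

0.0008


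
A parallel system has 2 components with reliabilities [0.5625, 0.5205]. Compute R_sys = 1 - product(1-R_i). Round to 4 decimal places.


Components: [0.5625, 0.5205]
(1 - 0.5625) = 0.4375, running product = 0.4375
(1 - 0.5205) = 0.4795, running product = 0.2098
Product of (1-R_i) = 0.2098
R_sys = 1 - 0.2098 = 0.7902

0.7902


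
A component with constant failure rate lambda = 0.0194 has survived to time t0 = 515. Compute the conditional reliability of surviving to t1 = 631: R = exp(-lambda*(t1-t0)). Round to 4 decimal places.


lambda = 0.0194
t0 = 515, t1 = 631
t1 - t0 = 116
lambda * (t1-t0) = 0.0194 * 116 = 2.2504
R = exp(-2.2504)
R = 0.1054

0.1054


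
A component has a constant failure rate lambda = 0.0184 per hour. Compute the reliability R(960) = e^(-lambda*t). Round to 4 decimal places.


lambda = 0.0184
t = 960
lambda * t = 17.664
R(t) = e^(-17.664)
R(t) = 0.0

0.0


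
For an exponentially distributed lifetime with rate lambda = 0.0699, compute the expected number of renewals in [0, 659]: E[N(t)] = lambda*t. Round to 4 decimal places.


lambda = 0.0699
t = 659
E[N(t)] = lambda * t
E[N(t)] = 0.0699 * 659
E[N(t)] = 46.0641

46.0641


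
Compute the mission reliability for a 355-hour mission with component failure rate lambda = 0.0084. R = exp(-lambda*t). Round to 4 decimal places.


lambda = 0.0084
mission_time = 355
lambda * t = 0.0084 * 355 = 2.982
R = exp(-2.982)
R = 0.0507

0.0507


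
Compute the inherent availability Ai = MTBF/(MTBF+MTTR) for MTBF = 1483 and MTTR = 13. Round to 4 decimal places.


MTBF = 1483
MTTR = 13
MTBF + MTTR = 1496
Ai = 1483 / 1496
Ai = 0.9913

0.9913


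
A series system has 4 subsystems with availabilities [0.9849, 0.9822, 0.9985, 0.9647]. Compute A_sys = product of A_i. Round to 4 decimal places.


Subsystems: [0.9849, 0.9822, 0.9985, 0.9647]
After subsystem 1 (A=0.9849): product = 0.9849
After subsystem 2 (A=0.9822): product = 0.9674
After subsystem 3 (A=0.9985): product = 0.9659
After subsystem 4 (A=0.9647): product = 0.9318
A_sys = 0.9318

0.9318


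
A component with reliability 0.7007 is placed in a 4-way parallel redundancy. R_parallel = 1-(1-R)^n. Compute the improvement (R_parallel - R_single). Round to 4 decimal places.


R_single = 0.7007, n = 4
1 - R_single = 0.2993
(1 - R_single)^n = 0.2993^4 = 0.008
R_parallel = 1 - 0.008 = 0.992
Improvement = 0.992 - 0.7007
Improvement = 0.2913

0.2913


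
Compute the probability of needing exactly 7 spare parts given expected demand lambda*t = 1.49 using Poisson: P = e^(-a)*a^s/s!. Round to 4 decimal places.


a = 1.49, s = 7
e^(-a) = e^(-1.49) = 0.2254
a^s = 1.49^7 = 16.3044
s! = 5040
P = 0.2254 * 16.3044 / 5040
P = 0.0007

0.0007


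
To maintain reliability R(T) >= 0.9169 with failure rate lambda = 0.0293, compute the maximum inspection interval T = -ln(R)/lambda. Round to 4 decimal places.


R_target = 0.9169
lambda = 0.0293
-ln(0.9169) = 0.0868
T = 0.0868 / 0.0293
T = 2.961

2.961


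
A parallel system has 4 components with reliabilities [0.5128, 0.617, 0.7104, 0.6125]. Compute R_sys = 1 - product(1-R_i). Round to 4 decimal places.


Components: [0.5128, 0.617, 0.7104, 0.6125]
(1 - 0.5128) = 0.4872, running product = 0.4872
(1 - 0.617) = 0.383, running product = 0.1866
(1 - 0.7104) = 0.2896, running product = 0.054
(1 - 0.6125) = 0.3875, running product = 0.0209
Product of (1-R_i) = 0.0209
R_sys = 1 - 0.0209 = 0.9791

0.9791


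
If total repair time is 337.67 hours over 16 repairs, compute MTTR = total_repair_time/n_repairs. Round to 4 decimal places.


total_repair_time = 337.67
n_repairs = 16
MTTR = 337.67 / 16
MTTR = 21.1044

21.1044


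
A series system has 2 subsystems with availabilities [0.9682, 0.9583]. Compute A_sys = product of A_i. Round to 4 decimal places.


Subsystems: [0.9682, 0.9583]
After subsystem 1 (A=0.9682): product = 0.9682
After subsystem 2 (A=0.9583): product = 0.9278
A_sys = 0.9278

0.9278


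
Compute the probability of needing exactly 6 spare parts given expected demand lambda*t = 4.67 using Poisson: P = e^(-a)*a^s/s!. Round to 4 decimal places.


a = 4.67, s = 6
e^(-a) = e^(-4.67) = 0.0094
a^s = 4.67^6 = 10372.9261
s! = 720
P = 0.0094 * 10372.9261 / 720
P = 0.135

0.135


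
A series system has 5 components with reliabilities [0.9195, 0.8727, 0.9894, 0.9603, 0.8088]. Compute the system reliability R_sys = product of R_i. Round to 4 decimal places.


Components: [0.9195, 0.8727, 0.9894, 0.9603, 0.8088]
After component 1 (R=0.9195): product = 0.9195
After component 2 (R=0.8727): product = 0.8024
After component 3 (R=0.9894): product = 0.7939
After component 4 (R=0.9603): product = 0.7624
After component 5 (R=0.8088): product = 0.6166
R_sys = 0.6166

0.6166


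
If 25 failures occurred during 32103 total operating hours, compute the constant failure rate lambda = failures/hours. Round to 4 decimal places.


failures = 25
total_hours = 32103
lambda = 25 / 32103
lambda = 0.0008

0.0008


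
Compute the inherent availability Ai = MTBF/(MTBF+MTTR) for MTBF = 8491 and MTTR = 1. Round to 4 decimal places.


MTBF = 8491
MTTR = 1
MTBF + MTTR = 8492
Ai = 8491 / 8492
Ai = 0.9999

0.9999


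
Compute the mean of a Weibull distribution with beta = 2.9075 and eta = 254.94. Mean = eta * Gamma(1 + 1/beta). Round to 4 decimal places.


beta = 2.9075, eta = 254.94
1/beta = 0.3439
1 + 1/beta = 1.3439
Gamma(1.3439) = 0.8918
Mean = 254.94 * 0.8918
Mean = 227.3516

227.3516


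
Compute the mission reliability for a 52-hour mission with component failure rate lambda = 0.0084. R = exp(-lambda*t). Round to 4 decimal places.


lambda = 0.0084
mission_time = 52
lambda * t = 0.0084 * 52 = 0.4368
R = exp(-0.4368)
R = 0.6461

0.6461


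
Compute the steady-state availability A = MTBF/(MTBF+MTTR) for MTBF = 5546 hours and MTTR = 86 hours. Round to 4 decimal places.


MTBF = 5546
MTTR = 86
MTBF + MTTR = 5632
A = 5546 / 5632
A = 0.9847

0.9847


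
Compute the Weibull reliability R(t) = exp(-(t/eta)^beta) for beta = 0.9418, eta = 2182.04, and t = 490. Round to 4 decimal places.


beta = 0.9418, eta = 2182.04, t = 490
t/eta = 490 / 2182.04 = 0.2246
(t/eta)^beta = 0.2246^0.9418 = 0.245
R(t) = exp(-0.245)
R(t) = 0.7827

0.7827


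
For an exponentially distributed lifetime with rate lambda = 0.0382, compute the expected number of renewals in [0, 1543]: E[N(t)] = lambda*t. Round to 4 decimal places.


lambda = 0.0382
t = 1543
E[N(t)] = lambda * t
E[N(t)] = 0.0382 * 1543
E[N(t)] = 58.9426

58.9426


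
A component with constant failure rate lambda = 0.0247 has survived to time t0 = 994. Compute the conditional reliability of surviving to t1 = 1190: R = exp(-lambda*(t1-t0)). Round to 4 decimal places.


lambda = 0.0247
t0 = 994, t1 = 1190
t1 - t0 = 196
lambda * (t1-t0) = 0.0247 * 196 = 4.8412
R = exp(-4.8412)
R = 0.0079

0.0079


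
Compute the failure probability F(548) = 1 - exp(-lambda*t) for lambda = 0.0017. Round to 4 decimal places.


lambda = 0.0017, t = 548
lambda * t = 0.9316
exp(-0.9316) = 0.3939
F(t) = 1 - 0.3939
F(t) = 0.6061

0.6061


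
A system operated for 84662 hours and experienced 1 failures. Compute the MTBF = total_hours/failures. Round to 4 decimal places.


total_hours = 84662
failures = 1
MTBF = 84662 / 1
MTBF = 84662.0

84662.0


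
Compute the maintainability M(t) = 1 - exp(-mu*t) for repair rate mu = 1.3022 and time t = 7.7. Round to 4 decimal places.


mu = 1.3022, t = 7.7
mu * t = 1.3022 * 7.7 = 10.0269
exp(-10.0269) = 0.0
M(t) = 1 - 0.0
M(t) = 1.0

1.0


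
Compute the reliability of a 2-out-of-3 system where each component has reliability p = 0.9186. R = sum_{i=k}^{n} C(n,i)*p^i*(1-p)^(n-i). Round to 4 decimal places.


k = 2, n = 3, p = 0.9186
i=2: C(3,2)=3 * 0.9186^2 * 0.0814^1 = 0.2061
i=3: C(3,3)=1 * 0.9186^3 * 0.0814^0 = 0.7751
R = sum of terms = 0.9812

0.9812


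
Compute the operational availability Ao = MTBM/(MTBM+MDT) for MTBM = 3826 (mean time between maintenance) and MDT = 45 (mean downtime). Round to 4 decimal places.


MTBM = 3826
MDT = 45
MTBM + MDT = 3871
Ao = 3826 / 3871
Ao = 0.9884

0.9884


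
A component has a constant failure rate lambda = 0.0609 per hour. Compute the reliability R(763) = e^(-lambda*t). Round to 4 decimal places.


lambda = 0.0609
t = 763
lambda * t = 46.4667
R(t) = e^(-46.4667)
R(t) = 0.0

0.0


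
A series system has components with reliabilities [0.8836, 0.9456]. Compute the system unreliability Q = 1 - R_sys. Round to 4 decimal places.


Components: [0.8836, 0.9456]
After component 1: product = 0.8836
After component 2: product = 0.8355
R_sys = 0.8355
Q = 1 - 0.8355 = 0.1645

0.1645


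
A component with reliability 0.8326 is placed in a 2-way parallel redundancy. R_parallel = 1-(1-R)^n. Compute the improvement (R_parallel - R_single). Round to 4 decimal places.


R_single = 0.8326, n = 2
1 - R_single = 0.1674
(1 - R_single)^n = 0.1674^2 = 0.028
R_parallel = 1 - 0.028 = 0.972
Improvement = 0.972 - 0.8326
Improvement = 0.1394

0.1394


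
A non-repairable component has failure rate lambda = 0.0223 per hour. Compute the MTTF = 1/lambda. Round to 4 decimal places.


lambda = 0.0223
MTTF = 1 / 0.0223
MTTF = 44.843

44.843


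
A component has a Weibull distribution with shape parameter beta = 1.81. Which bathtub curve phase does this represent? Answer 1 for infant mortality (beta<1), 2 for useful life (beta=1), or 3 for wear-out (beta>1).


beta = 1.81
Compare beta to 1:
beta < 1 => infant mortality (phase 1)
beta = 1 => useful life (phase 2)
beta > 1 => wear-out (phase 3)
Since beta = 1.81, this is wear-out (increasing failure rate)
Phase = 3

3


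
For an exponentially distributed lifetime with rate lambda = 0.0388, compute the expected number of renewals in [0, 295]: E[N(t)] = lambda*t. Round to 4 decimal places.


lambda = 0.0388
t = 295
E[N(t)] = lambda * t
E[N(t)] = 0.0388 * 295
E[N(t)] = 11.446

11.446


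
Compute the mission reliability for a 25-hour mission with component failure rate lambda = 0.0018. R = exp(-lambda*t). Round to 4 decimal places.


lambda = 0.0018
mission_time = 25
lambda * t = 0.0018 * 25 = 0.045
R = exp(-0.045)
R = 0.956

0.956


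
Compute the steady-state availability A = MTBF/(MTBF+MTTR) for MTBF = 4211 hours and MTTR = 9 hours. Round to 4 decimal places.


MTBF = 4211
MTTR = 9
MTBF + MTTR = 4220
A = 4211 / 4220
A = 0.9979

0.9979


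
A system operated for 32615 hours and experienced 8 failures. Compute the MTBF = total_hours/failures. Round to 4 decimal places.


total_hours = 32615
failures = 8
MTBF = 32615 / 8
MTBF = 4076.875

4076.875


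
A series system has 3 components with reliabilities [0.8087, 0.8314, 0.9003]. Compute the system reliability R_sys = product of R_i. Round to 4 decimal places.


Components: [0.8087, 0.8314, 0.9003]
After component 1 (R=0.8087): product = 0.8087
After component 2 (R=0.8314): product = 0.6724
After component 3 (R=0.9003): product = 0.6053
R_sys = 0.6053

0.6053


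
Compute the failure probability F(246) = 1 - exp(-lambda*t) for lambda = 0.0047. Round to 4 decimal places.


lambda = 0.0047, t = 246
lambda * t = 1.1562
exp(-1.1562) = 0.3147
F(t) = 1 - 0.3147
F(t) = 0.6853

0.6853


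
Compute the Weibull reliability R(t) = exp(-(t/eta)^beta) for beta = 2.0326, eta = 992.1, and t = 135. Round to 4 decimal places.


beta = 2.0326, eta = 992.1, t = 135
t/eta = 135 / 992.1 = 0.1361
(t/eta)^beta = 0.1361^2.0326 = 0.0174
R(t) = exp(-0.0174)
R(t) = 0.9828

0.9828


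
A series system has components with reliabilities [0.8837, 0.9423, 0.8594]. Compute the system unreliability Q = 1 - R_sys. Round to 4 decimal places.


Components: [0.8837, 0.9423, 0.8594]
After component 1: product = 0.8837
After component 2: product = 0.8327
After component 3: product = 0.7156
R_sys = 0.7156
Q = 1 - 0.7156 = 0.2844

0.2844


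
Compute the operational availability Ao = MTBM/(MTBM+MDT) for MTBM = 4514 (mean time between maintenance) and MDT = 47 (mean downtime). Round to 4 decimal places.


MTBM = 4514
MDT = 47
MTBM + MDT = 4561
Ao = 4514 / 4561
Ao = 0.9897

0.9897


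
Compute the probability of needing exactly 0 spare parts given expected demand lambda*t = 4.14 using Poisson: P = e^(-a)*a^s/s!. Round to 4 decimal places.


a = 4.14, s = 0
e^(-a) = e^(-4.14) = 0.0159
a^s = 4.14^0 = 1.0
s! = 1
P = 0.0159 * 1.0 / 1
P = 0.0159

0.0159


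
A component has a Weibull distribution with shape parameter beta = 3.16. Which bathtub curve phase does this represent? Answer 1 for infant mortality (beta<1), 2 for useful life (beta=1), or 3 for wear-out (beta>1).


beta = 3.16
Compare beta to 1:
beta < 1 => infant mortality (phase 1)
beta = 1 => useful life (phase 2)
beta > 1 => wear-out (phase 3)
Since beta = 3.16, this is wear-out (increasing failure rate)
Phase = 3

3


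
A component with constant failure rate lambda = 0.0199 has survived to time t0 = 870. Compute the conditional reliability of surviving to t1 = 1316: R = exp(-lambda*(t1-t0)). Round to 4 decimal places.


lambda = 0.0199
t0 = 870, t1 = 1316
t1 - t0 = 446
lambda * (t1-t0) = 0.0199 * 446 = 8.8754
R = exp(-8.8754)
R = 0.0001

0.0001


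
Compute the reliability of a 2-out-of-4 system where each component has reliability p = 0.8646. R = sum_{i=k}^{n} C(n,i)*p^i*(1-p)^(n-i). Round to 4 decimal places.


k = 2, n = 4, p = 0.8646
i=2: C(4,2)=6 * 0.8646^2 * 0.1354^2 = 0.0822
i=3: C(4,3)=4 * 0.8646^3 * 0.1354^1 = 0.35
i=4: C(4,4)=1 * 0.8646^4 * 0.1354^0 = 0.5588
R = sum of terms = 0.9911

0.9911


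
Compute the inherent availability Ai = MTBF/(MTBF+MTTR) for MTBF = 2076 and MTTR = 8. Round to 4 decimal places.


MTBF = 2076
MTTR = 8
MTBF + MTTR = 2084
Ai = 2076 / 2084
Ai = 0.9962

0.9962


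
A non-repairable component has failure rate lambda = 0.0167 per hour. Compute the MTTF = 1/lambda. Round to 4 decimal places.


lambda = 0.0167
MTTF = 1 / 0.0167
MTTF = 59.8802

59.8802


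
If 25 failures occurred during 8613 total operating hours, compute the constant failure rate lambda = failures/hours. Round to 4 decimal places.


failures = 25
total_hours = 8613
lambda = 25 / 8613
lambda = 0.0029

0.0029


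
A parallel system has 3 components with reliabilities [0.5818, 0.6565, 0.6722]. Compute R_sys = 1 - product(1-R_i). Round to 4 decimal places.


Components: [0.5818, 0.6565, 0.6722]
(1 - 0.5818) = 0.4182, running product = 0.4182
(1 - 0.6565) = 0.3435, running product = 0.1437
(1 - 0.6722) = 0.3278, running product = 0.0471
Product of (1-R_i) = 0.0471
R_sys = 1 - 0.0471 = 0.9529

0.9529


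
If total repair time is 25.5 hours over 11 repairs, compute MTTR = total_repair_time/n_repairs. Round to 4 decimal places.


total_repair_time = 25.5
n_repairs = 11
MTTR = 25.5 / 11
MTTR = 2.3182

2.3182


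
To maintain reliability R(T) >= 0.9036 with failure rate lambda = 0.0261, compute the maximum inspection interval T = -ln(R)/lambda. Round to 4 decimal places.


R_target = 0.9036
lambda = 0.0261
-ln(0.9036) = 0.1014
T = 0.1014 / 0.0261
T = 3.8839

3.8839


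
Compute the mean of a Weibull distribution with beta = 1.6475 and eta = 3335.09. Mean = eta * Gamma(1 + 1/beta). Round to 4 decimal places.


beta = 1.6475, eta = 3335.09
1/beta = 0.607
1 + 1/beta = 1.607
Gamma(1.607) = 0.8943
Mean = 3335.09 * 0.8943
Mean = 2982.6394

2982.6394


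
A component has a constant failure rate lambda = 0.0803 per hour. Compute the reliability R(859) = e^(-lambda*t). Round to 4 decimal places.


lambda = 0.0803
t = 859
lambda * t = 68.9777
R(t) = e^(-68.9777)
R(t) = 0.0

0.0


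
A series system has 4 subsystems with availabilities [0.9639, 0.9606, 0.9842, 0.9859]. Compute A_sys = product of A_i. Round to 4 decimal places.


Subsystems: [0.9639, 0.9606, 0.9842, 0.9859]
After subsystem 1 (A=0.9639): product = 0.9639
After subsystem 2 (A=0.9606): product = 0.9259
After subsystem 3 (A=0.9842): product = 0.9113
After subsystem 4 (A=0.9859): product = 0.8984
A_sys = 0.8984

0.8984


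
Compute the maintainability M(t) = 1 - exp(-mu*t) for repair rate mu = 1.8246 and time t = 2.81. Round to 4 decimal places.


mu = 1.8246, t = 2.81
mu * t = 1.8246 * 2.81 = 5.1271
exp(-5.1271) = 0.0059
M(t) = 1 - 0.0059
M(t) = 0.9941

0.9941


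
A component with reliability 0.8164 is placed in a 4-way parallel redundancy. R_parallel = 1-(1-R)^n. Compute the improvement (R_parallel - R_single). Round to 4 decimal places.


R_single = 0.8164, n = 4
1 - R_single = 0.1836
(1 - R_single)^n = 0.1836^4 = 0.0011
R_parallel = 1 - 0.0011 = 0.9989
Improvement = 0.9989 - 0.8164
Improvement = 0.1825

0.1825


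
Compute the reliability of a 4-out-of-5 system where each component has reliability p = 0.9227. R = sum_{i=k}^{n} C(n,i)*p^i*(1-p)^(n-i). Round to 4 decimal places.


k = 4, n = 5, p = 0.9227
i=4: C(5,4)=5 * 0.9227^4 * 0.0773^1 = 0.2802
i=5: C(5,5)=1 * 0.9227^5 * 0.0773^0 = 0.6688
R = sum of terms = 0.949

0.949


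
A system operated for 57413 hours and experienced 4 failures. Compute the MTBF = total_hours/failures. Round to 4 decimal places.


total_hours = 57413
failures = 4
MTBF = 57413 / 4
MTBF = 14353.25

14353.25


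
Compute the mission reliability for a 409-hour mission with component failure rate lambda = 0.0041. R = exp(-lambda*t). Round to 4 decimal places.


lambda = 0.0041
mission_time = 409
lambda * t = 0.0041 * 409 = 1.6769
R = exp(-1.6769)
R = 0.187

0.187


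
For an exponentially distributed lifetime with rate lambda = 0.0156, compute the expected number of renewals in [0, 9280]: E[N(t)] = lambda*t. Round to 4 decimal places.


lambda = 0.0156
t = 9280
E[N(t)] = lambda * t
E[N(t)] = 0.0156 * 9280
E[N(t)] = 144.768

144.768


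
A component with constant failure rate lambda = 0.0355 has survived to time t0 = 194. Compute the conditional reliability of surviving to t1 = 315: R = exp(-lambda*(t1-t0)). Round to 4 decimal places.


lambda = 0.0355
t0 = 194, t1 = 315
t1 - t0 = 121
lambda * (t1-t0) = 0.0355 * 121 = 4.2955
R = exp(-4.2955)
R = 0.0136

0.0136


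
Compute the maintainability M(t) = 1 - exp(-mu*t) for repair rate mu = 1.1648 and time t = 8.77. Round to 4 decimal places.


mu = 1.1648, t = 8.77
mu * t = 1.1648 * 8.77 = 10.2153
exp(-10.2153) = 0.0
M(t) = 1 - 0.0
M(t) = 1.0

1.0


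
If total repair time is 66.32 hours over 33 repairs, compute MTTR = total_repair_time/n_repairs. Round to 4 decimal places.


total_repair_time = 66.32
n_repairs = 33
MTTR = 66.32 / 33
MTTR = 2.0097

2.0097


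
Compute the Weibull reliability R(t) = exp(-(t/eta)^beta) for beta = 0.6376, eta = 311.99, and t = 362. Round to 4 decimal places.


beta = 0.6376, eta = 311.99, t = 362
t/eta = 362 / 311.99 = 1.1603
(t/eta)^beta = 1.1603^0.6376 = 1.0994
R(t) = exp(-1.0994)
R(t) = 0.3331

0.3331


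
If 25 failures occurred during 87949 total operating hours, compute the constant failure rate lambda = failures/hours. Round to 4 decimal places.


failures = 25
total_hours = 87949
lambda = 25 / 87949
lambda = 0.0003

0.0003


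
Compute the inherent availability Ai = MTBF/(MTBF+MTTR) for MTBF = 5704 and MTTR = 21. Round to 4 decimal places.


MTBF = 5704
MTTR = 21
MTBF + MTTR = 5725
Ai = 5704 / 5725
Ai = 0.9963

0.9963


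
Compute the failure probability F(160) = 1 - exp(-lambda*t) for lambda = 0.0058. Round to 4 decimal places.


lambda = 0.0058, t = 160
lambda * t = 0.928
exp(-0.928) = 0.3953
F(t) = 1 - 0.3953
F(t) = 0.6047

0.6047


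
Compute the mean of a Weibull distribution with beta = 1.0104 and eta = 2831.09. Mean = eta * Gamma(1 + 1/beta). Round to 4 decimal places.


beta = 1.0104, eta = 2831.09
1/beta = 0.9897
1 + 1/beta = 1.9897
Gamma(1.9897) = 0.9957
Mean = 2831.09 * 0.9957
Mean = 2818.8932

2818.8932


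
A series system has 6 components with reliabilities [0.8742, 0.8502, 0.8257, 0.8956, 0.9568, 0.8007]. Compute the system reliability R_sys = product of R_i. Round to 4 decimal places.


Components: [0.8742, 0.8502, 0.8257, 0.8956, 0.9568, 0.8007]
After component 1 (R=0.8742): product = 0.8742
After component 2 (R=0.8502): product = 0.7432
After component 3 (R=0.8257): product = 0.6137
After component 4 (R=0.8956): product = 0.5496
After component 5 (R=0.9568): product = 0.5259
After component 6 (R=0.8007): product = 0.4211
R_sys = 0.4211

0.4211


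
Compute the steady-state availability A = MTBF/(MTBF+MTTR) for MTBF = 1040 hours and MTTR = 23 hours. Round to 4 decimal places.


MTBF = 1040
MTTR = 23
MTBF + MTTR = 1063
A = 1040 / 1063
A = 0.9784

0.9784


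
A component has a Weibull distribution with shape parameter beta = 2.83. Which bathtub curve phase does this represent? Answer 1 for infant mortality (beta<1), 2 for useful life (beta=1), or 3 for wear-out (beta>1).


beta = 2.83
Compare beta to 1:
beta < 1 => infant mortality (phase 1)
beta = 1 => useful life (phase 2)
beta > 1 => wear-out (phase 3)
Since beta = 2.83, this is wear-out (increasing failure rate)
Phase = 3

3


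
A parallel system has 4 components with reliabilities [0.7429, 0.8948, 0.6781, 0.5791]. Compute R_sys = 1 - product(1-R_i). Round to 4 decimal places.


Components: [0.7429, 0.8948, 0.6781, 0.5791]
(1 - 0.7429) = 0.2571, running product = 0.2571
(1 - 0.8948) = 0.1052, running product = 0.027
(1 - 0.6781) = 0.3219, running product = 0.0087
(1 - 0.5791) = 0.4209, running product = 0.0037
Product of (1-R_i) = 0.0037
R_sys = 1 - 0.0037 = 0.9963

0.9963


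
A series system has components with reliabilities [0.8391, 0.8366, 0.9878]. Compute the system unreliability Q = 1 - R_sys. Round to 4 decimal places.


Components: [0.8391, 0.8366, 0.9878]
After component 1: product = 0.8391
After component 2: product = 0.702
After component 3: product = 0.6934
R_sys = 0.6934
Q = 1 - 0.6934 = 0.3066

0.3066


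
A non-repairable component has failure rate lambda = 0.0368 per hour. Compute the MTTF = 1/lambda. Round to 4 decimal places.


lambda = 0.0368
MTTF = 1 / 0.0368
MTTF = 27.1739

27.1739
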